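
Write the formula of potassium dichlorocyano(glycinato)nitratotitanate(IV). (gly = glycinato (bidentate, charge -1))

Ligands: 1 cyano (CN, -1), 2 chloro (Cl, -1), 1 glycinato (gly, -1), 1 nitrato (NO3, -1). Ligand charge sum = -5.
Charge balance with potassium (+1) requires 1 complex ion per 1 potassium.

K[TiCl2(CN)(gly)(NO3)]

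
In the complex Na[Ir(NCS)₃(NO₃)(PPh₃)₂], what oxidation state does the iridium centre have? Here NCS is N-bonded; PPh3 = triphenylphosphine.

+3

1 sodium outside the brackets (+1 each) → the complex ion is 1−.
Ligand charges: 3×NCS = -3; 1×NO3 = -1; 2×PPh3 neutral; sum -4.
Ir + (-4) = 1− ⇒ Ir is +3.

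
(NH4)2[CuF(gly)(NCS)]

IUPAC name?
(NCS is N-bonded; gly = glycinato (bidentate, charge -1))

The 2 ammonium counter-ions carry a total charge of +2, so each complex ion is 2−.
Ligand charges: 1×isothiocyanato (-1 each), 1×fluoro (-1 each), 1×glycinato (-1 each); total -3. So Cu + (-3) = 2−, giving Cu = +1.
The complex ion is anionic, so copper takes the -ate form cuprate(I).

ammonium fluoro(glycinato)isothiocyanatocuprate(I)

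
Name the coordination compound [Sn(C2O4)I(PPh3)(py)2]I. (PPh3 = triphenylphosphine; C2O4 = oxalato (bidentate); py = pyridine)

The 1 iodide counter-ion carries a total charge of -1, so each complex ion is 1+.
Ligand charges: 1×triphenylphosphine (neutral), 1×oxalato (-2 each), 1×iodo (-1 each), 2×pyridine (neutral); total -3. So Sn + (-3) = 1+, giving Sn = +4.
Ligands are named alphabetically: iodo before oxalato before pyridine before triphenylphosphine.

iodooxalatobis(pyridine)(triphenylphosphine)tin(IV) iodide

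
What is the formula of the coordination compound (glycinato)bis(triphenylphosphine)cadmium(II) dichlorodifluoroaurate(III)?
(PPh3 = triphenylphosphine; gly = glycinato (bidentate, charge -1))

[Cd(gly)(PPh3)2][AuCl2F2]

Cation [Cd…]: ligand charges -1, Cd(II) ⇒ ion charge 1+.
Anion [Au…]: ligand charges -4, Au(III) ⇒ ion charge 1−.
One 1+ cation balances one 1− anion.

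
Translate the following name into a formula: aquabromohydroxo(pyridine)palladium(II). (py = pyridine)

[PdBr(H2O)(OH)(py)]

Ligands: 1 pyridine (py, neutral), 1 aqua (H2O, neutral), 1 bromo (Br, -1), 1 hydroxo (OH, -1). Ligand charge sum = -2.
With Pd in oxidation state +2, the complex ion is [Pd...].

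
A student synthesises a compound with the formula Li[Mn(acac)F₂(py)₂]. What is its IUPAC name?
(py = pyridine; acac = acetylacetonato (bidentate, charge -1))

lithium (acetylacetonato)difluorobis(pyridine)manganate(II)

The 1 lithium counter-ion carries a total charge of +1, so each complex ion is 1−.
Ligand charges: 2×pyridine (neutral), 2×fluoro (-1 each), 1×acetylacetonato (-1 each); total -3. So Mn + (-3) = 1−, giving Mn = +2.
Ligands are named alphabetically: acetylacetonato before fluoro before pyridine.
The complex ion is anionic, so manganese takes the -ate form manganate(II).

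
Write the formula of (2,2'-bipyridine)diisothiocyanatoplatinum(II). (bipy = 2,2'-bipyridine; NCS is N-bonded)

Ligands: 1 2,2'-bipyridine (bipy, neutral), 2 isothiocyanato (NCS, -1). Ligand charge sum = -2.
With Pt in oxidation state +2, the complex ion is [Pt...].

[Pt(bipy)(NCS)2]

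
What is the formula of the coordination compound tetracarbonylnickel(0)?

Ligands: 4 carbonyl (CO, neutral). Ligand charge sum = 0.
With Ni in oxidation state 0, the complex ion is [Ni...].

[Ni(CO)4]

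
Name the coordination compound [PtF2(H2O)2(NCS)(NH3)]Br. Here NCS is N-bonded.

The 1 bromide counter-ion carries a total charge of -1, so each complex ion is 1+.
Ligand charges: 2×fluoro (-1 each), 2×aqua (neutral), 1×isothiocyanato (-1 each), 1×ammine (neutral); total -3. So Pt + (-3) = 1+, giving Pt = +4.
Ligands are named alphabetically: ammine before aqua before fluoro before isothiocyanato.

amminediaquadifluoroisothiocyanatoplatinum(IV) bromide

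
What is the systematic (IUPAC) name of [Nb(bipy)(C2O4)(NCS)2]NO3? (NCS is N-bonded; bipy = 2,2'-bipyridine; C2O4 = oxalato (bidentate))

(2,2'-bipyridine)diisothiocyanatooxalatoniobium(V) nitrate

The 1 nitrate counter-ion carries a total charge of -1, so each complex ion is 1+.
Ligand charges: 2×isothiocyanato (-1 each), 1×2,2'-bipyridine (neutral), 1×oxalato (-2 each); total -4. So Nb + (-4) = 1+, giving Nb = +5.
Ligands are named alphabetically: bipyridine before isothiocyanato before oxalato.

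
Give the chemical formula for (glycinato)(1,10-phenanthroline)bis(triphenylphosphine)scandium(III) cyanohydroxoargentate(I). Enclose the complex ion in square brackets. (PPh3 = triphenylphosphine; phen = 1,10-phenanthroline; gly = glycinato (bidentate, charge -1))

[Sc(gly)(phen)(PPh3)2][Ag(CN)(OH)]2

Cation [Sc…]: ligand charges -1, Sc(III) ⇒ ion charge 2+.
Anion [Ag…]: ligand charges -2, Ag(I) ⇒ ion charge 1−.
One 2+ cation requires 2 of the 1− anion.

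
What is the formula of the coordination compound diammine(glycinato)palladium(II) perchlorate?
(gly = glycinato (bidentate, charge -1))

[Pd(gly)(NH3)2]ClO4

Ligands: 2 ammine (NH3, neutral), 1 glycinato (gly, -1). Ligand charge sum = -1.
Charge balance with perchlorate (-1) requires 1 complex ion per 1 perchlorate.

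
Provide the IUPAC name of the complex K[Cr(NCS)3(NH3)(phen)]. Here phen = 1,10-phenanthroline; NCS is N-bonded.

potassium amminetriisothiocyanato(1,10-phenanthroline)chromate(II)

The 1 potassium counter-ion carries a total charge of +1, so each complex ion is 1−.
Ligand charges: 1×1,10-phenanthroline (neutral), 1×ammine (neutral), 3×isothiocyanato (-1 each); total -3. So Cr + (-3) = 1−, giving Cr = +2.
The complex ion is anionic, so chromium takes the -ate form chromate(II).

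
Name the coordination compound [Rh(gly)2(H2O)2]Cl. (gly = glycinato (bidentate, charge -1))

diaquabis(glycinato)rhodium(III) chloride

The 1 chloride counter-ion carries a total charge of -1, so each complex ion is 1+.
Ligand charges: 2×aqua (neutral), 2×glycinato (-1 each); total -2. So Rh + (-2) = 1+, giving Rh = +3.
Ligands are named alphabetically: aqua before glycinato.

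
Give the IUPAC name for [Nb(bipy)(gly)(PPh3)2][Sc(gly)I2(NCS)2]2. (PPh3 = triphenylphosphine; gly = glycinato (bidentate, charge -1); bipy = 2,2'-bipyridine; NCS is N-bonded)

Scandium is always +3 in its complexes; the anion's ligand charges sum to -5, so the complex anion is 2−.
With 2 anions per cation, the cation must be 2×2 = 4+.
Cation: ligand charges sum to -1; for the ion to be 4+, Nb = +5.

(2,2'-bipyridine)(glycinato)bis(triphenylphosphine)niobium(V) (glycinato)diiododiisothiocyanatoscandate(III)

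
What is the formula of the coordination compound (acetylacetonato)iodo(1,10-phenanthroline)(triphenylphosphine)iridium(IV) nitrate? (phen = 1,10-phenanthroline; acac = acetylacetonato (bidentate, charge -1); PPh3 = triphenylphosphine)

Ligands: 1 1,10-phenanthroline (phen, neutral), 1 acetylacetonato (acac, -1), 1 triphenylphosphine (PPh3, neutral), 1 iodo (I, -1). Ligand charge sum = -2.
With Ir in oxidation state +4, the complex ion is [Ir...]^2+.
Charge balance with nitrate (-1) requires 1 complex ion per 2 nitrate.

[Ir(acac)I(phen)(PPh3)](NO3)2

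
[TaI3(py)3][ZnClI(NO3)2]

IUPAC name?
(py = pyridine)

triiodotris(pyridine)tantalum(V) chloroiododinitratozincate(II)

Zinc is always +2 in its complexes; the anion's ligand charges sum to -4, so the complex anion is 2−.
A 1:1 salt means the cation carries the equal and opposite charge, 2+.
Cation: ligand charges sum to -3; for the ion to be 2+, Ta = +5.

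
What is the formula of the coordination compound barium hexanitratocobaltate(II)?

Ba2[Co(NO3)6]

Ligands: 6 nitrato (NO3, -1). Ligand charge sum = -6.
With Co in oxidation state +2, the complex ion is [Co...]^4−.
Charge balance with barium (+2) requires 1 complex ion per 2 barium.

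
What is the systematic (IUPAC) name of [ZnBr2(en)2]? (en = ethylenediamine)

There is no counter-ion, so the complex is neutral overall.
Ligand charges: 2×ethylenediamine (neutral), 2×bromo (-1 each); total -2. So Zn + (-2) = 0, giving Zn = +2.
Ligands are named alphabetically: bromo before ethylenediamine.

dibromobis(ethylenediamine)zinc(II)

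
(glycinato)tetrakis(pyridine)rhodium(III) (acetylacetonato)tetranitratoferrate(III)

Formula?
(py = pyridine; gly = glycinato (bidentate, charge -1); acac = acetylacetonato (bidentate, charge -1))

[Rh(gly)(py)4][Fe(acac)(NO3)4]

Cation [Rh…]: ligand charges -1, Rh(III) ⇒ ion charge 2+.
Anion [Fe…]: ligand charges -5, Fe(III) ⇒ ion charge 2−.
One 2+ cation balances one 2− anion.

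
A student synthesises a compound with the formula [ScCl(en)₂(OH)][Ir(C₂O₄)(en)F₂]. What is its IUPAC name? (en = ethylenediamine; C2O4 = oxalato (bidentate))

Scandium is always +3 in its complexes; the cation's ligand charges sum to -2, so the complex cation is 1+.
A 1:1 salt means the anion carries the equal and opposite charge, 1−.
Anion: ligand charges sum to -4; for the ion to be 1−, Ir = +3.

chlorobis(ethylenediamine)hydroxoscandium(III) (ethylenediamine)difluorooxalatoiridate(III)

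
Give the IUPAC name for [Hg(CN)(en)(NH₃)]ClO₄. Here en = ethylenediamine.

amminecyano(ethylenediamine)mercury(II) perchlorate

The 1 perchlorate counter-ion carries a total charge of -1, so each complex ion is 1+.
Ligand charges: 1×ammine (neutral), 1×cyano (-1 each), 1×ethylenediamine (neutral); total -1. So Hg + (-1) = 1+, giving Hg = +2.
Ligands are named alphabetically: ammine before cyano before ethylenediamine.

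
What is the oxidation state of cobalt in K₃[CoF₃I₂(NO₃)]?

3 potassium outside the brackets (+1 each) → the complex ion is 3−.
Ligand charges: 3×F = -3; 2×I = -2; 1×NO3 = -1; sum -6.
Co + (-6) = 3− ⇒ Co is +3.

+3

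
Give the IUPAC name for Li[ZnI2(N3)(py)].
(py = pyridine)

lithium azidodiiodo(pyridine)zincate(II)

The 1 lithium counter-ion carries a total charge of +1, so each complex ion is 1−.
Ligand charges: 2×iodo (-1 each), 1×azido (-1 each), 1×pyridine (neutral); total -3. So Zn + (-3) = 1−, giving Zn = +2.
The complex ion is anionic, so zinc takes the -ate form zincate(II).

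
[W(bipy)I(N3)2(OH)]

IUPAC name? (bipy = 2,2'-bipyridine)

There is no counter-ion, so the complex is neutral overall.
Ligand charges: 1×2,2'-bipyridine (neutral), 2×azido (-1 each), 1×hydroxo (-1 each), 1×iodo (-1 each); total -4. So W + (-4) = 0, giving W = +4.
Ligands are named alphabetically: azido before bipyridine before hydroxo before iodo.

diazido(2,2'-bipyridine)hydroxoiodotungsten(IV)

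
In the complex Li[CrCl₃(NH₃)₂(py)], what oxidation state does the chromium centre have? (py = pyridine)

1 lithium outside the brackets (+1 each) → the complex ion is 1−.
Ligand charges: 2×NH3 neutral; 3×Cl = -3; 1×py neutral; sum -3.
Cr + (-3) = 1− ⇒ Cr is +2.

+2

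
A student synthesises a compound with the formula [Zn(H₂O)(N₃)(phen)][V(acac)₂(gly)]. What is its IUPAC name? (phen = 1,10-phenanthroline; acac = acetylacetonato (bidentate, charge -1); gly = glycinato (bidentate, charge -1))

aquaazido(1,10-phenanthroline)zinc(II) bis(acetylacetonato)(glycinato)vanadate(II)

Both ions are complex: the cation is named first with the plain metal name, the anion second with the -ate form; each ion's ligands are alphabetised independently.
Zinc is always +2 in its complexes; the cation's ligand charges sum to -1, so the complex cation is 1+.
A 1:1 salt means the anion carries the equal and opposite charge, 1−.
Anion: ligand charges sum to -3; for the ion to be 1−, V = +2.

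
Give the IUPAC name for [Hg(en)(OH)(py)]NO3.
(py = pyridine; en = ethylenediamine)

The 1 nitrate counter-ion carries a total charge of -1, so each complex ion is 1+.
Ligand charges: 1×hydroxo (-1 each), 1×pyridine (neutral), 1×ethylenediamine (neutral); total -1. So Hg + (-1) = 1+, giving Hg = +2.
Ligands are named alphabetically: ethylenediamine before hydroxo before pyridine.

(ethylenediamine)hydroxo(pyridine)mercury(II) nitrate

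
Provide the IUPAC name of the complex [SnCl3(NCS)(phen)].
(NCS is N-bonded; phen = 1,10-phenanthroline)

There is no counter-ion, so the complex is neutral overall.
Ligand charges: 1×isothiocyanato (-1 each), 3×chloro (-1 each), 1×1,10-phenanthroline (neutral); total -4. So Sn + (-4) = 0, giving Sn = +4.
Ligands are named alphabetically: chloro before isothiocyanato before phenanthroline.

trichloroisothiocyanato(1,10-phenanthroline)tin(IV)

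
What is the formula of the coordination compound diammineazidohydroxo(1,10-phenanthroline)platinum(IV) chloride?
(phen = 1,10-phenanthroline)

[Pt(N3)(NH3)2(OH)(phen)]Cl2

Ligands: 1 1,10-phenanthroline (phen, neutral), 1 hydroxo (OH, -1), 2 ammine (NH3, neutral), 1 azido (N3, -1). Ligand charge sum = -2.
With Pt in oxidation state +4, the complex ion is [Pt...]^2+.
Charge balance with chloride (-1) requires 1 complex ion per 2 chloride.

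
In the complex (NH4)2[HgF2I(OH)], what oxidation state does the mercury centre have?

2 ammonium outside the brackets (+1 each) → the complex ion is 2−.
Ligand charges: 2×F = -2; 1×I = -1; 1×OH = -1; sum -4.
Hg + (-4) = 2− ⇒ Hg is +2.

+2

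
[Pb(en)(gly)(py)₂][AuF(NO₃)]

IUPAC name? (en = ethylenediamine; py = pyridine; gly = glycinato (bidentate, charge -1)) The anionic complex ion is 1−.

(ethylenediamine)(glycinato)bis(pyridine)lead(II) fluoronitratoaurate(I)

Both ions are complex: the cation is named first with the plain metal name, the anion second with the -ate form; each ion's ligands are alphabetised independently.
The complex anion is given as 1−; its ligand charges sum to -2, so Au = +1.
A 1:1 salt means the cation carries the equal and opposite charge, 1+.
Cation: ligand charges sum to -1; for the ion to be 1+, Pb = +2.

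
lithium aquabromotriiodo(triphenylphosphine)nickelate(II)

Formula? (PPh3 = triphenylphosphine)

Ligands: 1 aqua (H2O, neutral), 1 bromo (Br, -1), 3 iodo (I, -1), 1 triphenylphosphine (PPh3, neutral). Ligand charge sum = -4.
With Ni in oxidation state +2, the complex ion is [Ni...]^2−.
Charge balance with lithium (+1) requires 1 complex ion per 2 lithium.

Li2[NiBr(H2O)I3(PPh3)]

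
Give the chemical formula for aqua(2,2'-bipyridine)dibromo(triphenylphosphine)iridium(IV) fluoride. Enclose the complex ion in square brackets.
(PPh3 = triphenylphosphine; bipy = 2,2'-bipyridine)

Ligands: 2 bromo (Br, -1), 1 aqua (H2O, neutral), 1 triphenylphosphine (PPh3, neutral), 1 2,2'-bipyridine (bipy, neutral). Ligand charge sum = -2.
Charge balance with fluoride (-1) requires 1 complex ion per 2 fluoride.

[Ir(bipy)Br2(H2O)(PPh3)]F2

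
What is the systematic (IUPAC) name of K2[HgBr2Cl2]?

potassium dibromodichloromercurate(II)

The 2 potassium counter-ions carry a total charge of +2, so each complex ion is 2−.
Ligand charges: 2×bromo (-1 each), 2×chloro (-1 each); total -4. So Hg + (-4) = 2−, giving Hg = +2.
Ligands are named alphabetically: bromo before chloro.
The complex ion is anionic, so mercury takes the -ate form mercurate(II).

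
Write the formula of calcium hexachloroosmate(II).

Ca2[OsCl6]

Ligands: 6 chloro (Cl, -1). Ligand charge sum = -6.
With Os in oxidation state +2, the complex ion is [Os...]^4−.
Charge balance with calcium (+2) requires 1 complex ion per 2 calcium.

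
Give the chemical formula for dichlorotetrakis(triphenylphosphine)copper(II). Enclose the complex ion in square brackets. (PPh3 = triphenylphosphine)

Ligands: 4 triphenylphosphine (PPh3, neutral), 2 chloro (Cl, -1). Ligand charge sum = -2.
With Cu in oxidation state +2, the complex ion is [Cu...].

[CuCl2(PPh3)4]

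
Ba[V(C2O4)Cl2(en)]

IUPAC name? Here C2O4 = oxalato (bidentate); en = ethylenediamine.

The 1 barium counter-ion carries a total charge of +2, so each complex ion is 2−.
Ligand charges: 1×oxalato (-2 each), 1×ethylenediamine (neutral), 2×chloro (-1 each); total -4. So V + (-4) = 2−, giving V = +2.
The complex ion is anionic, so vanadium takes the -ate form vanadate(II).

barium dichloro(ethylenediamine)oxalatovanadate(II)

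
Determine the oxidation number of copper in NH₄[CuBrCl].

+1

1 ammonium outside the brackets (+1 each) → the complex ion is 1−.
Ligand charges: 1×Br = -1; 1×Cl = -1; sum -2.
Cu + (-2) = 1− ⇒ Cu is +1.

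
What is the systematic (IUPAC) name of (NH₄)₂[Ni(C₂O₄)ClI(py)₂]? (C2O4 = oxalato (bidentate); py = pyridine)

ammonium chloroiodooxalatobis(pyridine)nickelate(II)

The 2 ammonium counter-ions carry a total charge of +2, so each complex ion is 2−.
Ligand charges: 1×iodo (-1 each), 1×chloro (-1 each), 1×oxalato (-2 each), 2×pyridine (neutral); total -4. So Ni + (-4) = 2−, giving Ni = +2.
Ligands are named alphabetically: chloro before iodo before oxalato before pyridine.
The complex ion is anionic, so nickel takes the -ate form nickelate(II).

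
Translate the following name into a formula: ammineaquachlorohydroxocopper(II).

Ligands: 1 ammine (NH3, neutral), 1 aqua (H2O, neutral), 1 hydroxo (OH, -1), 1 chloro (Cl, -1). Ligand charge sum = -2.
With Cu in oxidation state +2, the complex ion is [Cu...].

[CuCl(H2O)(NH3)(OH)]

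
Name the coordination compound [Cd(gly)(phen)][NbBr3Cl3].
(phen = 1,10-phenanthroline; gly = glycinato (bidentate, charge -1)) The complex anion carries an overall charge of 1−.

Both ions are complex: the cation is named first with the plain metal name, the anion second with the -ate form; each ion's ligands are alphabetised independently.
The complex anion is given as 1−; its ligand charges sum to -6, so Nb = +5.
A 1:1 salt means the cation carries the equal and opposite charge, 1+.
Cation: ligand charges sum to -1; for the ion to be 1+, Cd = +2.

(glycinato)(1,10-phenanthroline)cadmium(II) tribromotrichloroniobate(V)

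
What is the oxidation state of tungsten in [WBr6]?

+6

No counter-ion: the bracketed complex is neutral.
Ligand charges: 6×Br = -6; sum -6.
W + (-6) = 0 ⇒ W is +6.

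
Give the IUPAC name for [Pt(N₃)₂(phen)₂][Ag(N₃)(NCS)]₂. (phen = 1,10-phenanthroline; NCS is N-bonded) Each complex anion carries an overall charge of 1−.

diazidobis(1,10-phenanthroline)platinum(IV) azidoisothiocyanatoargentate(I)

The complex anion is given as 1−; its ligand charges sum to -2, so Ag = +1.
With 2 anions per cation, the cation must be 2×1 = 2+.
Cation: ligand charges sum to -2; for the ion to be 2+, Pt = +4.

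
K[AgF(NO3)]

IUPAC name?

potassium fluoronitratoargentate(I)

The 1 potassium counter-ion carries a total charge of +1, so each complex ion is 1−.
Ligand charges: 1×nitrato (-1 each), 1×fluoro (-1 each); total -2. So Ag + (-2) = 1−, giving Ag = +1.
Ligands are named alphabetically: fluoro before nitrato.
The complex ion is anionic, so silver takes the -ate form argentate(I).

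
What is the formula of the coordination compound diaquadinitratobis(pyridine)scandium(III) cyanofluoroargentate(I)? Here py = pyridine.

Cation [Sc…]: ligand charges -2, Sc(III) ⇒ ion charge 1+.
Anion [Ag…]: ligand charges -2, Ag(I) ⇒ ion charge 1−.
One 1+ cation balances one 1− anion.

[Sc(H2O)2(NO3)2(py)2][Ag(CN)F]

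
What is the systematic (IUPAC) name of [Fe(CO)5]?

There is no counter-ion, so the complex is neutral overall.
Ligand charges: 5×carbonyl (neutral); total 0. So Fe + (0) = 0, giving Fe = 0.

pentacarbonyliron(0)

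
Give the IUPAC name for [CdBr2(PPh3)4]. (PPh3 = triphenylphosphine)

dibromotetrakis(triphenylphosphine)cadmium(II)

There is no counter-ion, so the complex is neutral overall.
Ligand charges: 2×bromo (-1 each), 4×triphenylphosphine (neutral); total -2. So Cd + (-2) = 0, giving Cd = +2.
Ligands are named alphabetically: bromo before triphenylphosphine.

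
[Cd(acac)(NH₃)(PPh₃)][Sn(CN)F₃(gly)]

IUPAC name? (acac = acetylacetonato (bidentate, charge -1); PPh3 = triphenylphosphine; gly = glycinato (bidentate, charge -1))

Both ions are complex: the cation is named first with the plain metal name, the anion second with the -ate form; each ion's ligands are alphabetised independently.
Cadmium is always +2 in its complexes; the cation's ligand charges sum to -1, so the complex cation is 1+.
A 1:1 salt means the anion carries the equal and opposite charge, 1−.
Anion: ligand charges sum to -5; for the ion to be 1−, Sn = +4.

(acetylacetonato)ammine(triphenylphosphine)cadmium(II) cyanotrifluoro(glycinato)stannate(IV)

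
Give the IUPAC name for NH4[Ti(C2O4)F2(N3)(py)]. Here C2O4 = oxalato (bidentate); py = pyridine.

ammonium azidodifluorooxalato(pyridine)titanate(IV)

The 1 ammonium counter-ion carries a total charge of +1, so each complex ion is 1−.
Ligand charges: 1×azido (-1 each), 2×fluoro (-1 each), 1×oxalato (-2 each), 1×pyridine (neutral); total -5. So Ti + (-5) = 1−, giving Ti = +4.
Ligands are named alphabetically: azido before fluoro before oxalato before pyridine.
The complex ion is anionic, so titanium takes the -ate form titanate(IV).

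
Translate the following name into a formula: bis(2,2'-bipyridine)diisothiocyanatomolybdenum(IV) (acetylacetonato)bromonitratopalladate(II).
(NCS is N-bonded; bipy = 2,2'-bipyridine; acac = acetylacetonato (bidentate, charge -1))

Cation [Mo…]: ligand charges -2, Mo(IV) ⇒ ion charge 2+.
Anion [Pd…]: ligand charges -3, Pd(II) ⇒ ion charge 1−.
One 2+ cation requires 2 of the 1− anion.

[Mo(bipy)2(NCS)2][Pd(acac)Br(NO3)]2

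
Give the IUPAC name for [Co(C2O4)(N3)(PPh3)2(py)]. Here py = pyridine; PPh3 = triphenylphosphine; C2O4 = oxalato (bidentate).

azidooxalato(pyridine)bis(triphenylphosphine)cobalt(III)

There is no counter-ion, so the complex is neutral overall.
Ligand charges: 1×pyridine (neutral), 2×triphenylphosphine (neutral), 1×oxalato (-2 each), 1×azido (-1 each); total -3. So Co + (-3) = 0, giving Co = +3.
Ligands are named alphabetically: azido before oxalato before pyridine before triphenylphosphine.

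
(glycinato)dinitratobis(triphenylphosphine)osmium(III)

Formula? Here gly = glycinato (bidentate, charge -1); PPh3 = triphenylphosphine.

Ligands: 1 glycinato (gly, -1), 2 nitrato (NO3, -1), 2 triphenylphosphine (PPh3, neutral). Ligand charge sum = -3.
With Os in oxidation state +3, the complex ion is [Os...].

[Os(gly)(NO3)2(PPh3)2]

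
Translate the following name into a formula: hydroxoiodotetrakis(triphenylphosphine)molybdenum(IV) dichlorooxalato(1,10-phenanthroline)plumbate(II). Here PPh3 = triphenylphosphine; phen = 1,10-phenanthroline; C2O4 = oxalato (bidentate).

Cation [Mo…]: ligand charges -2, Mo(IV) ⇒ ion charge 2+.
Anion [Pb…]: ligand charges -4, Pb(II) ⇒ ion charge 2−.
One 2+ cation balances one 2− anion.

[MoI(OH)(PPh3)4][Pb(C2O4)Cl2(phen)]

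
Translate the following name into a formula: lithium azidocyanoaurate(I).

Li[Au(CN)(N3)]

Ligands: 1 cyano (CN, -1), 1 azido (N3, -1). Ligand charge sum = -2.
Charge balance with lithium (+1) requires 1 complex ion per 1 lithium.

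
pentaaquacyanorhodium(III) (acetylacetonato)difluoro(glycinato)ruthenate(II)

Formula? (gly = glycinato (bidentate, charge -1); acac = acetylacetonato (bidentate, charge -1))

Cation [Rh…]: ligand charges -1, Rh(III) ⇒ ion charge 2+.
Anion [Ru…]: ligand charges -4, Ru(II) ⇒ ion charge 2−.
One 2+ cation balances one 2− anion.

[Rh(CN)(H2O)5][Ru(acac)F2(gly)]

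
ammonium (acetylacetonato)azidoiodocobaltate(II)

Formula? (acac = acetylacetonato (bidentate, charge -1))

Ligands: 1 acetylacetonato (acac, -1), 1 azido (N3, -1), 1 iodo (I, -1). Ligand charge sum = -3.
Charge balance with ammonium (+1) requires 1 complex ion per 1 ammonium.

NH4[Co(acac)I(N3)]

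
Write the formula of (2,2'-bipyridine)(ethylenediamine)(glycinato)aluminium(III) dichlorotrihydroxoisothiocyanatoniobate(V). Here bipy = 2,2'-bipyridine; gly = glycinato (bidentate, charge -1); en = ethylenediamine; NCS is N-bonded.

Cation [Al…]: ligand charges -1, Al(III) ⇒ ion charge 2+.
Anion [Nb…]: ligand charges -6, Nb(V) ⇒ ion charge 1−.
One 2+ cation requires 2 of the 1− anion.

[Al(bipy)(en)(gly)][NbCl2(NCS)(OH)3]2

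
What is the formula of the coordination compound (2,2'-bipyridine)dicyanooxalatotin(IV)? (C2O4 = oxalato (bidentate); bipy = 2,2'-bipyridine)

Ligands: 1 oxalato (C2O4, -2), 1 2,2'-bipyridine (bipy, neutral), 2 cyano (CN, -1). Ligand charge sum = -4.
With Sn in oxidation state +4, the complex ion is [Sn...].

[Sn(bipy)(C2O4)(CN)2]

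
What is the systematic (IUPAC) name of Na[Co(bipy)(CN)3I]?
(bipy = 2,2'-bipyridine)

sodium (2,2'-bipyridine)tricyanoiodocobaltate(III)

The 1 sodium counter-ion carries a total charge of +1, so each complex ion is 1−.
Ligand charges: 3×cyano (-1 each), 1×2,2'-bipyridine (neutral), 1×iodo (-1 each); total -4. So Co + (-4) = 1−, giving Co = +3.
Ligands are named alphabetically: bipyridine before cyano before iodo.
The complex ion is anionic, so cobalt takes the -ate form cobaltate(III).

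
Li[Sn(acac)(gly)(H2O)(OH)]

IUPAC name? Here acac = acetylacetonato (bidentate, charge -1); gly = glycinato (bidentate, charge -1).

lithium (acetylacetonato)aqua(glycinato)hydroxostannate(II)

The 1 lithium counter-ion carries a total charge of +1, so each complex ion is 1−.
Ligand charges: 1×aqua (neutral), 1×acetylacetonato (-1 each), 1×hydroxo (-1 each), 1×glycinato (-1 each); total -3. So Sn + (-3) = 1−, giving Sn = +2.
Ligands are named alphabetically: acetylacetonato before aqua before glycinato before hydroxo.
The complex ion is anionic, so tin takes the -ate form stannate(II).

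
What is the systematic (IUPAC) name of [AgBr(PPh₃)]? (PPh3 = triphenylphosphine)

There is no counter-ion, so the complex is neutral overall.
Ligand charges: 1×triphenylphosphine (neutral), 1×bromo (-1 each); total -1. So Ag + (-1) = 0, giving Ag = +1.
Ligands are named alphabetically: bromo before triphenylphosphine.

bromo(triphenylphosphine)silver(I)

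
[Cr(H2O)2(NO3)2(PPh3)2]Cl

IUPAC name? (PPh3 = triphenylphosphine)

diaquadinitratobis(triphenylphosphine)chromium(III) chloride

The 1 chloride counter-ion carries a total charge of -1, so each complex ion is 1+.
Ligand charges: 2×aqua (neutral), 2×triphenylphosphine (neutral), 2×nitrato (-1 each); total -2. So Cr + (-2) = 1+, giving Cr = +3.
Ligands are named alphabetically: aqua before nitrato before triphenylphosphine.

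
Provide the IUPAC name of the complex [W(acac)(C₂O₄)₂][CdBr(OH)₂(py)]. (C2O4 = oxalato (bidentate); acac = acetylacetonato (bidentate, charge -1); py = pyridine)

(acetylacetonato)dioxalatotungsten(VI) bromodihydroxo(pyridine)cadmate(II)

Both ions are complex: the cation is named first with the plain metal name, the anion second with the -ate form; each ion's ligands are alphabetised independently.
Cadmium is always +2 in its complexes; the anion's ligand charges sum to -3, so the complex anion is 1−.
A 1:1 salt means the cation carries the equal and opposite charge, 1+.
Cation: ligand charges sum to -5; for the ion to be 1+, W = +6.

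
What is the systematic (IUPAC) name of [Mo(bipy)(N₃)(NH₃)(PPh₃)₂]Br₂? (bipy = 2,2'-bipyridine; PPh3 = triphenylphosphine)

The 2 bromide counter-ions carry a total charge of -2, so each complex ion is 2+.
Ligand charges: 1×2,2'-bipyridine (neutral), 1×ammine (neutral), 1×azido (-1 each), 2×triphenylphosphine (neutral); total -1. So Mo + (-1) = 2+, giving Mo = +3.
Ligands are named alphabetically: ammine before azido before bipyridine before triphenylphosphine.

ammineazido(2,2'-bipyridine)bis(triphenylphosphine)molybdenum(III) bromide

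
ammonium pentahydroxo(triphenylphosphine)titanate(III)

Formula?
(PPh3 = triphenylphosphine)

(NH4)2[Ti(OH)5(PPh3)]

Ligands: 1 triphenylphosphine (PPh3, neutral), 5 hydroxo (OH, -1). Ligand charge sum = -5.
With Ti in oxidation state +3, the complex ion is [Ti...]^2−.
Charge balance with ammonium (+1) requires 1 complex ion per 2 ammonium.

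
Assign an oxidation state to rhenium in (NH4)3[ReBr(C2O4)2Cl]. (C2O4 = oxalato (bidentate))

3 ammonium outside the brackets (+1 each) → the complex ion is 3−.
Ligand charges: 1×Cl = -1; 2×C2O4 = -4; 1×Br = -1; sum -6.
Re + (-6) = 3− ⇒ Re is +3.

+3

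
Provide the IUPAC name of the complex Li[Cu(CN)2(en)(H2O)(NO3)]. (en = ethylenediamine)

lithium aquadicyano(ethylenediamine)nitratocuprate(II)

The 1 lithium counter-ion carries a total charge of +1, so each complex ion is 1−.
Ligand charges: 1×aqua (neutral), 1×ethylenediamine (neutral), 1×nitrato (-1 each), 2×cyano (-1 each); total -3. So Cu + (-3) = 1−, giving Cu = +2.
Ligands are named alphabetically: aqua before cyano before ethylenediamine before nitrato.
The complex ion is anionic, so copper takes the -ate form cuprate(II).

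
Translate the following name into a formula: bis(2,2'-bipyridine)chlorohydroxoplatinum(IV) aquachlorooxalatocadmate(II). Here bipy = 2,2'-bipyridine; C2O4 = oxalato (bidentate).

[Pt(bipy)2Cl(OH)][Cd(C2O4)Cl(H2O)]2

Cation [Pt…]: ligand charges -2, Pt(IV) ⇒ ion charge 2+.
Anion [Cd…]: ligand charges -3, Cd(II) ⇒ ion charge 1−.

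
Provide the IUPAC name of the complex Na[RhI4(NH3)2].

The 1 sodium counter-ion carries a total charge of +1, so each complex ion is 1−.
Ligand charges: 2×ammine (neutral), 4×iodo (-1 each); total -4. So Rh + (-4) = 1−, giving Rh = +3.
Ligands are named alphabetically: ammine before iodo.
The complex ion is anionic, so rhodium takes the -ate form rhodate(III).

sodium diamminetetraiodorhodate(III)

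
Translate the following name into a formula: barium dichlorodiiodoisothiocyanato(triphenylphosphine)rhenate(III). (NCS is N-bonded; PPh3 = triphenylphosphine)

Ba[ReCl2I2(NCS)(PPh3)]

Ligands: 2 iodo (I, -1), 1 isothiocyanato (NCS, -1), 1 triphenylphosphine (PPh3, neutral), 2 chloro (Cl, -1). Ligand charge sum = -5.
With Re in oxidation state +3, the complex ion is [Re...]^2−.
Charge balance with barium (+2) requires 1 complex ion per 1 barium.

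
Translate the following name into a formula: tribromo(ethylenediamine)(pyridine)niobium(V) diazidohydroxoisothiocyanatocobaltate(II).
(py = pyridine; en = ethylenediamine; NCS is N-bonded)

Cation [Nb…]: ligand charges -3, Nb(V) ⇒ ion charge 2+.
Anion [Co…]: ligand charges -4, Co(II) ⇒ ion charge 2−.
One 2+ cation balances one 2− anion.

[NbBr3(en)(py)][Co(N3)2(NCS)(OH)]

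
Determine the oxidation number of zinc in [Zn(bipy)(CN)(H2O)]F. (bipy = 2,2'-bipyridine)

1 fluoride outside the brackets (-1 each) → the complex ion is 1+.
Ligand charges: 1×bipy neutral; 1×CN = -1; 1×H2O neutral; sum -1.
Zn + (-1) = 1+ ⇒ Zn is +2.

+2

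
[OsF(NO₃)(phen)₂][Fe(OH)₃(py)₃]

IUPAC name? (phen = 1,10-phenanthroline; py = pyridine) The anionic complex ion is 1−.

Both ions are complex: the cation is named first with the plain metal name, the anion second with the -ate form; each ion's ligands are alphabetised independently.
The complex anion is given as 1−; its ligand charges sum to -3, so Fe = +2.
A 1:1 salt means the cation carries the equal and opposite charge, 1+.
Cation: ligand charges sum to -2; for the ion to be 1+, Os = +3.

fluoronitratobis(1,10-phenanthroline)osmium(III) trihydroxotris(pyridine)ferrate(II)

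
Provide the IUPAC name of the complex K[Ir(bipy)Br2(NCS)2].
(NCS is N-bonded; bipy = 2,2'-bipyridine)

potassium (2,2'-bipyridine)dibromodiisothiocyanatoiridate(III)

The 1 potassium counter-ion carries a total charge of +1, so each complex ion is 1−.
Ligand charges: 2×isothiocyanato (-1 each), 2×bromo (-1 each), 1×2,2'-bipyridine (neutral); total -4. So Ir + (-4) = 1−, giving Ir = +3.
Ligands are named alphabetically: bipyridine before bromo before isothiocyanato.
The complex ion is anionic, so iridium takes the -ate form iridate(III).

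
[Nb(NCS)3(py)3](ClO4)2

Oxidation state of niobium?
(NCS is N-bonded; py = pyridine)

2 perchlorate outside the brackets (-1 each) → the complex ion is 2+.
Ligand charges: 3×NCS = -3; 3×py neutral; sum -3.
Nb + (-3) = 2+ ⇒ Nb is +5.

+5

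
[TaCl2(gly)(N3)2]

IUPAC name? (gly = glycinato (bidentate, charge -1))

There is no counter-ion, so the complex is neutral overall.
Ligand charges: 2×azido (-1 each), 1×glycinato (-1 each), 2×chloro (-1 each); total -5. So Ta + (-5) = 0, giving Ta = +5.
Ligands are named alphabetically: azido before chloro before glycinato.

diazidodichloro(glycinato)tantalum(V)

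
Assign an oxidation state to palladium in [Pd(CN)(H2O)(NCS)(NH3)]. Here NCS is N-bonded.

No counter-ion: the bracketed complex is neutral.
Ligand charges: 1×CN = -1; 1×NCS = -1; 1×NH3 neutral; 1×H2O neutral; sum -2.
Pd + (-2) = 0 ⇒ Pd is +2.

+2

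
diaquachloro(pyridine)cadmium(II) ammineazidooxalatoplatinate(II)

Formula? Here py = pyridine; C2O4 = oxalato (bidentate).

Cation [Cd…]: ligand charges -1, Cd(II) ⇒ ion charge 1+.
Anion [Pt…]: ligand charges -3, Pt(II) ⇒ ion charge 1−.
One 1+ cation balances one 1− anion.

[CdCl(H2O)2(py)][Pt(C2O4)(N3)(NH3)]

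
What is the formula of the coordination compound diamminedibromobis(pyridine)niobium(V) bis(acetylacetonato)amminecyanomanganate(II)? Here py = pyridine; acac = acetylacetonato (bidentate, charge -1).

[NbBr2(NH3)2(py)2][Mn(acac)2(CN)(NH3)]3

Cation [Nb…]: ligand charges -2, Nb(V) ⇒ ion charge 3+.
Anion [Mn…]: ligand charges -3, Mn(II) ⇒ ion charge 1−.
One 3+ cation requires 3 of the 1− anion.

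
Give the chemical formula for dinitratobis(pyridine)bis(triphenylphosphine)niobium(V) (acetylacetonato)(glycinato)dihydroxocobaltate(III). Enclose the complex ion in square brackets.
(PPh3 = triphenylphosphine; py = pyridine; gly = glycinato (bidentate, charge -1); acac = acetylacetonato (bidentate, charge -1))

Cation [Nb…]: ligand charges -2, Nb(V) ⇒ ion charge 3+.
Anion [Co…]: ligand charges -4, Co(III) ⇒ ion charge 1−.
One 3+ cation requires 3 of the 1− anion.

[Nb(NO3)2(PPh3)2(py)2][Co(acac)(gly)(OH)2]3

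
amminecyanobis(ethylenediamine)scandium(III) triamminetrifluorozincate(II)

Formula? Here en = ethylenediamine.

Cation [Sc…]: ligand charges -1, Sc(III) ⇒ ion charge 2+.
Anion [Zn…]: ligand charges -3, Zn(II) ⇒ ion charge 1−.

[Sc(CN)(en)2(NH3)][ZnF3(NH3)3]2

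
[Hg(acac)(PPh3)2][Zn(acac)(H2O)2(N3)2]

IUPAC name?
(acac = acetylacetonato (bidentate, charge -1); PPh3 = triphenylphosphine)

(acetylacetonato)bis(triphenylphosphine)mercury(II) (acetylacetonato)diaquadiazidozincate(II)

Both ions are complex: the cation is named first with the plain metal name, the anion second with the -ate form; each ion's ligands are alphabetised independently.
Zinc is always +2 in its complexes; the anion's ligand charges sum to -3, so the complex anion is 1−.
A 1:1 salt means the cation carries the equal and opposite charge, 1+.
Cation: ligand charges sum to -1; for the ion to be 1+, Hg = +2.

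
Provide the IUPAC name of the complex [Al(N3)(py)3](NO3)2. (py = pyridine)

azidotris(pyridine)aluminium(III) nitrate

The 2 nitrate counter-ions carry a total charge of -2, so each complex ion is 2+.
Ligand charges: 3×pyridine (neutral), 1×azido (-1 each); total -1. So Al + (-1) = 2+, giving Al = +3.
Ligands are named alphabetically: azido before pyridine.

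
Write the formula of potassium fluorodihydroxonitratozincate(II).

Ligands: 1 nitrato (NO3, -1), 1 fluoro (F, -1), 2 hydroxo (OH, -1). Ligand charge sum = -4.
With Zn in oxidation state +2, the complex ion is [Zn...]^2−.
Charge balance with potassium (+1) requires 1 complex ion per 2 potassium.

K2[ZnF(NO3)(OH)2]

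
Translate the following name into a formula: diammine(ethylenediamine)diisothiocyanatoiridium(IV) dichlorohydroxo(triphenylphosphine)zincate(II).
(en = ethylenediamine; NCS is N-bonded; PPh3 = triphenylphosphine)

[Ir(en)(NCS)2(NH3)2][ZnCl2(OH)(PPh3)]2

Cation [Ir…]: ligand charges -2, Ir(IV) ⇒ ion charge 2+.
Anion [Zn…]: ligand charges -3, Zn(II) ⇒ ion charge 1−.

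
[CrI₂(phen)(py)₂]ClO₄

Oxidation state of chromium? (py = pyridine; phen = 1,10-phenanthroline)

1 perchlorate outside the brackets (-1 each) → the complex ion is 1+.
Ligand charges: 2×py neutral; 1×phen neutral; 2×I = -2; sum -2.
Cr + (-2) = 1+ ⇒ Cr is +3.

+3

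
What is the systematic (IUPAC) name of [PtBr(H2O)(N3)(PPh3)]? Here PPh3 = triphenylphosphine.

There is no counter-ion, so the complex is neutral overall.
Ligand charges: 1×triphenylphosphine (neutral), 1×bromo (-1 each), 1×azido (-1 each), 1×aqua (neutral); total -2. So Pt + (-2) = 0, giving Pt = +2.
Ligands are named alphabetically: aqua before azido before bromo before triphenylphosphine.

aquaazidobromo(triphenylphosphine)platinum(II)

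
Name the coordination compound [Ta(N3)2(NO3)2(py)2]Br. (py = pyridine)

diazidodinitratobis(pyridine)tantalum(V) bromide

The 1 bromide counter-ion carries a total charge of -1, so each complex ion is 1+.
Ligand charges: 2×nitrato (-1 each), 2×pyridine (neutral), 2×azido (-1 each); total -4. So Ta + (-4) = 1+, giving Ta = +5.
Ligands are named alphabetically: azido before nitrato before pyridine.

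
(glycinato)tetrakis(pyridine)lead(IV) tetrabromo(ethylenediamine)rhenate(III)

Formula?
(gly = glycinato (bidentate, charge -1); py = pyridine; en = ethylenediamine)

[Pb(gly)(py)4][ReBr4(en)]3

Cation [Pb…]: ligand charges -1, Pb(IV) ⇒ ion charge 3+.
Anion [Re…]: ligand charges -4, Re(III) ⇒ ion charge 1−.
One 3+ cation requires 3 of the 1− anion.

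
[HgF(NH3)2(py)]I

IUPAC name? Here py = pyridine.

diamminefluoro(pyridine)mercury(II) iodide

The 1 iodide counter-ion carries a total charge of -1, so each complex ion is 1+.
Ligand charges: 1×pyridine (neutral), 2×ammine (neutral), 1×fluoro (-1 each); total -1. So Hg + (-1) = 1+, giving Hg = +2.
Ligands are named alphabetically: ammine before fluoro before pyridine.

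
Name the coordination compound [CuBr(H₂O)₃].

There is no counter-ion, so the complex is neutral overall.
Ligand charges: 1×bromo (-1 each), 3×aqua (neutral); total -1. So Cu + (-1) = 0, giving Cu = +1.
Ligands are named alphabetically: aqua before bromo.

triaquabromocopper(I)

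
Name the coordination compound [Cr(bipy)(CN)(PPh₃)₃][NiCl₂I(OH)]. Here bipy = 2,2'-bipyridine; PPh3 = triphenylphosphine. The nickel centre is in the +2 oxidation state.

Both ions are complex: the cation is named first with the plain metal name, the anion second with the -ate form; each ion's ligands are alphabetised independently.
Ni is given as +2; the anion's ligand charges sum to -4, so the complex anion is 2−.
A 1:1 salt means the cation carries the equal and opposite charge, 2+.
Cation: ligand charges sum to -1; for the ion to be 2+, Cr = +3.

(2,2'-bipyridine)cyanotris(triphenylphosphine)chromium(III) dichlorohydroxoiodonickelate(II)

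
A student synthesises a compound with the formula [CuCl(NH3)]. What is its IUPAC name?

amminechlorocopper(I)

There is no counter-ion, so the complex is neutral overall.
Ligand charges: 1×chloro (-1 each), 1×ammine (neutral); total -1. So Cu + (-1) = 0, giving Cu = +1.
Ligands are named alphabetically: ammine before chloro.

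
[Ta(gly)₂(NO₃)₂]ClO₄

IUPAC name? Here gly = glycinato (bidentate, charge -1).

bis(glycinato)dinitratotantalum(V) perchlorate

The 1 perchlorate counter-ion carries a total charge of -1, so each complex ion is 1+.
Ligand charges: 2×glycinato (-1 each), 2×nitrato (-1 each); total -4. So Ta + (-4) = 1+, giving Ta = +5.
Ligands are named alphabetically: glycinato before nitrato.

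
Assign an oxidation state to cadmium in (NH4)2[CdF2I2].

+2

2 ammonium outside the brackets (+1 each) → the complex ion is 2−.
Ligand charges: 2×I = -2; 2×F = -2; sum -4.
Cd + (-4) = 2− ⇒ Cd is +2.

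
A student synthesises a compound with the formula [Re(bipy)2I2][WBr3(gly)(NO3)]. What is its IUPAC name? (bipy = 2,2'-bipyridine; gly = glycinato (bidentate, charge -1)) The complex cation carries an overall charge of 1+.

Both ions are complex: the cation is named first with the plain metal name, the anion second with the -ate form; each ion's ligands are alphabetised independently.
The complex cation is given as 1+; its ligand charges sum to -2, so Re = +3.
A 1:1 salt means the anion carries the equal and opposite charge, 1−.
Anion: ligand charges sum to -5; for the ion to be 1−, W = +4.

bis(2,2'-bipyridine)diiodorhenium(III) tribromo(glycinato)nitratotungstate(IV)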